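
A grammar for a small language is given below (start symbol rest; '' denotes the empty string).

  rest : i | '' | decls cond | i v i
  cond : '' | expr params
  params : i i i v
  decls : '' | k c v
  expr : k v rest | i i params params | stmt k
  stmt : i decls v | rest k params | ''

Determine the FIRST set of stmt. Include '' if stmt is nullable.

{ i, k, '' }

stmt : i decls v contributes {i}.
From stmt : rest k params: rest nullable, take FIRST(rest) ∪ {k} = { i, k }.
stmt : '' contributes ''.
Union: FIRST(stmt) = { i, k, '' }.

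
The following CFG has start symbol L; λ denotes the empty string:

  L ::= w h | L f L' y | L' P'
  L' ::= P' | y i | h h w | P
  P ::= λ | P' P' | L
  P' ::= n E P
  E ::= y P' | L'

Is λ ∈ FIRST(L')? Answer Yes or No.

Yes

L' ::= P and each of P is nullable, so L' ⇒* λ.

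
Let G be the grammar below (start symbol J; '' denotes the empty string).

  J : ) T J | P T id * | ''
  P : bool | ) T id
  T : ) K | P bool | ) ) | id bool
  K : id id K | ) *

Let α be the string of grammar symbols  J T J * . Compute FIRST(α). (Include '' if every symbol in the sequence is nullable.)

Add FIRST(J)\{''} = { ), bool }; J is nullable, continue.
Add FIRST(T) = { ), bool, id }; T is not nullable, stop.

{ ), bool, id }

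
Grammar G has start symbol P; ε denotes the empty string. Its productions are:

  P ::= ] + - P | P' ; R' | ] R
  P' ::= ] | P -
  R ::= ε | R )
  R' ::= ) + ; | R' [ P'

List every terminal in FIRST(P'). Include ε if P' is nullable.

P' ::= ] contributes {]}.
From P' ::= P -: add FIRST(P) = { ] }.
Union: FIRST(P') = { ] }.

{ ] }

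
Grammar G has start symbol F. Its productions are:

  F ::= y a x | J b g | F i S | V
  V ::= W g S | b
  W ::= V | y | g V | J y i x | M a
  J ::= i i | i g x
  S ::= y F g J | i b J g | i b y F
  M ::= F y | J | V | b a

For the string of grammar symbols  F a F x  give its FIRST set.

{ b, g, i, y }

Add FIRST(F) = { b, g, i, y }; F is not nullable, stop.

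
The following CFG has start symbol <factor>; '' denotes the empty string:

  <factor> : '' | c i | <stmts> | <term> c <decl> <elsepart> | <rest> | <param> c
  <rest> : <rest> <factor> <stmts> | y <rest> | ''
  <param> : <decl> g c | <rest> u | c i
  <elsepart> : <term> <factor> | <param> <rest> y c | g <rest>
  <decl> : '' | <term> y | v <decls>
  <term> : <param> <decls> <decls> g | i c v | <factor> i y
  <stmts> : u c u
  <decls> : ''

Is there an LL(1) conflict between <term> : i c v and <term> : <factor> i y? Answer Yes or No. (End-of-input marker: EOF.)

FIRST(i c v) = { i } and FIRST(<factor> i y) = { c, g, i, u, v, y }.
Both contain i, so the two alternatives are not disjoint — LL(1) conflict.

Yes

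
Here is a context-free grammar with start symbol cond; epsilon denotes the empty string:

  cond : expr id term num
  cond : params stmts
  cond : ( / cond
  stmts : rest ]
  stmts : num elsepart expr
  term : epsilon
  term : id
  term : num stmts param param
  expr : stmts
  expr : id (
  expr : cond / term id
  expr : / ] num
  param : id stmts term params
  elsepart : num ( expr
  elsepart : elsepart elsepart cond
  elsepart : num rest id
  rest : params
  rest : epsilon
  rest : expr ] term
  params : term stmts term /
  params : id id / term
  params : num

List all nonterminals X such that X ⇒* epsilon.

{ rest, term }

Directly nullable (have an epsilon-production): term, rest.
No other nonterminal has a production whose RHS symbols are all nullable.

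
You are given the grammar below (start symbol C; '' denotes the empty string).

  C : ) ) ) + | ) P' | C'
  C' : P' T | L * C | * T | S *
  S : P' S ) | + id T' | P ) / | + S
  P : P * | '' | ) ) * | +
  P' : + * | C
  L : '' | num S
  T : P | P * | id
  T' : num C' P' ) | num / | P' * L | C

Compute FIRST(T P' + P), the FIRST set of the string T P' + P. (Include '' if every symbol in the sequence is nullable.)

{ ), *, +, id, num }

Add FIRST(T)\{''} = { ), *, +, id }; T is nullable, continue.
Add FIRST(P') = { ), *, +, num }; P' is not nullable, stop.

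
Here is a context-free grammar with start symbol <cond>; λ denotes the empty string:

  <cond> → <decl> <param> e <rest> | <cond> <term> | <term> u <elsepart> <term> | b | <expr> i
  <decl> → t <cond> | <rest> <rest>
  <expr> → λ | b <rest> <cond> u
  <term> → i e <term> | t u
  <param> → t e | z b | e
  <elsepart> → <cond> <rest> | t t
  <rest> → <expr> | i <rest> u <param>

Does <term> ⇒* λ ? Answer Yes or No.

No

Nullable nonterminals: <decl>, <expr>, <rest>.
No production of <term> has an RHS whose symbols are all nullable, so <term> is not nullable.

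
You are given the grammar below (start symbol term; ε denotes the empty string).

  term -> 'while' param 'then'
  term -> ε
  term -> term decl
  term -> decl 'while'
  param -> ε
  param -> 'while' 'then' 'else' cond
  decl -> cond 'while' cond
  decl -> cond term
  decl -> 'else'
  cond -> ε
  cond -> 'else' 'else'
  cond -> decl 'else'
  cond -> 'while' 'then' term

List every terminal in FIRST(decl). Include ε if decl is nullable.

From decl -> cond 'while' cond: cond nullable, take FIRST(cond) ∪ {'while'} = { 'else', 'while' }.
From decl -> cond term: cond, term nullable, take FIRST(cond) ∪ FIRST(term) = { 'else', 'while' }; also ε since the whole RHS is nullable.
decl -> 'else' contributes {'else'}.
Union: FIRST(decl) = { 'else', 'while', ε }.

{ 'else', 'while', ε }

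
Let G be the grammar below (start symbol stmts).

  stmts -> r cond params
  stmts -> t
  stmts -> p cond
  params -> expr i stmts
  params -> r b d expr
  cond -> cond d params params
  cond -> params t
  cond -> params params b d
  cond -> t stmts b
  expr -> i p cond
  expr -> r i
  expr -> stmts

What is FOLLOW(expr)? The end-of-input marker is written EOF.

{ EOF, b, d, i, p, r, t }

In params -> expr i stmts: add FIRST(i stmts) = { i }.
In params -> r b d expr: expr is at the end, add FOLLOW(params) = { EOF, b, d, i, p, r, t }.
Union: FOLLOW(expr) = { EOF, b, d, i, p, r, t }.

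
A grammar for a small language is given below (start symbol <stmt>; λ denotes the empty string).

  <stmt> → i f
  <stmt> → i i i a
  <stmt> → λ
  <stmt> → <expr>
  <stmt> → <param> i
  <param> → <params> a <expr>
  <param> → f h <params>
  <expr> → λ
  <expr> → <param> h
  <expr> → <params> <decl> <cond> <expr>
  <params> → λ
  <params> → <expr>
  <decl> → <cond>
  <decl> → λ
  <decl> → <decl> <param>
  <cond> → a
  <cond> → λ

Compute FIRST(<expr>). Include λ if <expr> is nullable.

{ a, f, λ }

<expr> → λ contributes λ.
From <expr> → <param> h: add FIRST(<param>) = { a, f }.
From <expr> → <params> <decl> <cond> <expr>: <params>, <decl>, <cond>, <expr> nullable, take FIRST(<params>) ∪ FIRST(<decl>) ∪ FIRST(<cond>) ∪ FIRST(<expr>) = { a, f }; also λ since the whole RHS is nullable.
Union: FIRST(<expr>) = { a, f, λ }.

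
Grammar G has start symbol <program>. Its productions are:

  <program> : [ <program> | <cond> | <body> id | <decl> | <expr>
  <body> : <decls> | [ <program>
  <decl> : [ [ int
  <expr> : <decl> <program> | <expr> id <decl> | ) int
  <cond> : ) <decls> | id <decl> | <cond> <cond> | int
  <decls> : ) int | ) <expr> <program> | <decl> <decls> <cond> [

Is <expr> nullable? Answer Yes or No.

No nonterminal in this grammar is nullable.
No production of <expr> has an RHS whose symbols are all nullable, so <expr> is not nullable.

No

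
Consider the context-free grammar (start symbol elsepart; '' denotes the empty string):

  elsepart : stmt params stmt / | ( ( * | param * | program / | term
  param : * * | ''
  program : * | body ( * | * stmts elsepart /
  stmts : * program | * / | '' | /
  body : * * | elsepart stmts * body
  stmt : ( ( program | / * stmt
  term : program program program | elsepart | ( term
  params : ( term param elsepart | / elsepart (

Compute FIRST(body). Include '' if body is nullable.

{ (, *, / }

body : * * contributes {*}.
From body : elsepart stmts * body: add FIRST(elsepart) = { (, *, / }.
Union: FIRST(body) = { (, *, / }.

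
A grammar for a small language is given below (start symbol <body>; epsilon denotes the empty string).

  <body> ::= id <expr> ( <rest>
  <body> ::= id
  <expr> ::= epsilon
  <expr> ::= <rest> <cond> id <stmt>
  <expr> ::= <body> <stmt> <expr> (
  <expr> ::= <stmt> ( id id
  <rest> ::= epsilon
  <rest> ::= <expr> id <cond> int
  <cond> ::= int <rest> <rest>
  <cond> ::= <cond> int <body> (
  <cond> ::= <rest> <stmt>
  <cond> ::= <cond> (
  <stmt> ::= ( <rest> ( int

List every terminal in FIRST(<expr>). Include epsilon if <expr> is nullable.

<expr> ::= epsilon contributes epsilon.
From <expr> ::= <rest> <cond> id <stmt>: <rest> nullable, take FIRST(<rest>) ∪ FIRST(<cond>) = { (, id, int }.
From <expr> ::= <body> <stmt> <expr> (: add FIRST(<body>) = { id }.
From <expr> ::= <stmt> ( id id: add FIRST(<stmt>) = { ( }.
Union: FIRST(<expr>) = { (, id, int, epsilon }.

{ (, id, int, epsilon }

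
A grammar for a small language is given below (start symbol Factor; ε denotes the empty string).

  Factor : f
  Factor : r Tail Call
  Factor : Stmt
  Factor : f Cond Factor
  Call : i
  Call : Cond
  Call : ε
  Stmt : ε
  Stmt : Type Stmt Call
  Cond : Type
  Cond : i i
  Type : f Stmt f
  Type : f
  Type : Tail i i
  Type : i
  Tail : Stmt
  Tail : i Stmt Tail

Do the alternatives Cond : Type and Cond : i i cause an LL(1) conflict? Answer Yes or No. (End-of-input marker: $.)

FIRST(Type) = { f, i } and FIRST(i i) = { i }.
Both contain i, so the two alternatives are not disjoint — LL(1) conflict.

Yes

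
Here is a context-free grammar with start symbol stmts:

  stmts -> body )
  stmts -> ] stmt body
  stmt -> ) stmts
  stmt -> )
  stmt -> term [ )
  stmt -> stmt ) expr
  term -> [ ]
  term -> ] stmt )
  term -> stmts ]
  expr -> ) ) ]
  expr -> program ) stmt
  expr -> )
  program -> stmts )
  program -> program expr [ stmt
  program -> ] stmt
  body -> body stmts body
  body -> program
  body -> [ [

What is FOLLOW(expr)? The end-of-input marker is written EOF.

In stmt -> stmt ) expr: expr is at the end, add FOLLOW(stmt) = { EOF, ), [, ] }.
In program -> program expr [ stmt: add FIRST([ stmt) = { [ }.
Union: FOLLOW(expr) = { EOF, ), [, ] }.

{ EOF, ), [, ] }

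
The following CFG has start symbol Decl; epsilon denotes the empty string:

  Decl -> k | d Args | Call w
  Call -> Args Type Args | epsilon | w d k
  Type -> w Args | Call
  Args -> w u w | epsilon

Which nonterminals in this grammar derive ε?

Directly nullable (have an epsilon-production): Call, Args.
Type -> Call with every symbol nullable, so Type is nullable.
No other nonterminal has a production whose RHS symbols are all nullable.

{ Args, Call, Type }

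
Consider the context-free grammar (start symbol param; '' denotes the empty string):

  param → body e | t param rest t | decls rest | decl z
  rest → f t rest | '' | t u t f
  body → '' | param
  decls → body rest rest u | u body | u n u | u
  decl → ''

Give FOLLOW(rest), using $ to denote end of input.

In param → t param rest t: add FIRST(t) = { t }.
In param → decls rest: rest is at the end, add FOLLOW(param) = { $, e, f, t, u }.
In rest → f t rest: rest is at the end, add FOLLOW(rest) = { $, e, f, t, u }.
In decls → body rest rest u: add FIRST(rest u) = { f, t, u }.
In decls → body rest rest u: add FIRST(u) = { u }.
Union: FOLLOW(rest) = { $, e, f, t, u }.

{ $, e, f, t, u }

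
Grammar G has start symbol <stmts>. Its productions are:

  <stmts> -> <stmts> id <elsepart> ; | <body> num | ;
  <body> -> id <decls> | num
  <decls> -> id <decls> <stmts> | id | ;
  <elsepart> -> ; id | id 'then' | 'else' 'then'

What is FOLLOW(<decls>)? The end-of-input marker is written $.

{ ;, id, num }

In <body> -> id <decls>: <decls> is at the end, add FOLLOW(<body>) = { num }.
In <decls> -> id <decls> <stmts>: add FIRST(<stmts>) = { ;, id, num }.
Union: FOLLOW(<decls>) = { ;, id, num }.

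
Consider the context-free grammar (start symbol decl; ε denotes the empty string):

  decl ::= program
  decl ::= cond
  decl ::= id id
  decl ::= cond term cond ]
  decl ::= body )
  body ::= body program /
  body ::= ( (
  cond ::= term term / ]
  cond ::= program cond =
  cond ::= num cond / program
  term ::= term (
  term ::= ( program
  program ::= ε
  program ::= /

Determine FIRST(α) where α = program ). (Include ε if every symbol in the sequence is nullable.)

Add FIRST(program)\{ε} = { / }; program is nullable, continue.
) is a terminal; add {)} and stop.

{ ), / }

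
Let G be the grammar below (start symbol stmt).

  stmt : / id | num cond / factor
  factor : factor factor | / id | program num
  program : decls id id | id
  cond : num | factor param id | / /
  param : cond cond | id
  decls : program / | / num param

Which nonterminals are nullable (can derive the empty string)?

{ } (none)

No nonterminal has an empty production or an RHS whose symbols are all nullable.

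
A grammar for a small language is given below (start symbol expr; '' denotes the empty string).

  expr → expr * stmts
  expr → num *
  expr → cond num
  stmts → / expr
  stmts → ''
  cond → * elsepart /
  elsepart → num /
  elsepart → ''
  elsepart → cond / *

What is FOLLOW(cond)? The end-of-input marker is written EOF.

{ /, num }

In expr → cond num: add FIRST(num) = { num }.
In elsepart → cond / *: add FIRST(/ *) = { / }.
Union: FOLLOW(cond) = { /, num }.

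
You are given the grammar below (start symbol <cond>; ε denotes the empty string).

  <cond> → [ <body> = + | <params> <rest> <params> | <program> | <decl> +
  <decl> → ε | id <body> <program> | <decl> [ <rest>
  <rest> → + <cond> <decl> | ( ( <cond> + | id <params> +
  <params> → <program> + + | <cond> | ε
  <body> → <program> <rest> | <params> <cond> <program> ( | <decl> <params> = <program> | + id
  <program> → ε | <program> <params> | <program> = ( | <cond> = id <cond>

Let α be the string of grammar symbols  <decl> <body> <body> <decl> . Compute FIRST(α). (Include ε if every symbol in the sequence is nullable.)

Add FIRST(<decl>)\{ε} = { [, id }; <decl> is nullable, continue.
Add FIRST(<body>) = { (, +, =, [, id }; <body> is not nullable, stop.

{ (, +, =, [, id }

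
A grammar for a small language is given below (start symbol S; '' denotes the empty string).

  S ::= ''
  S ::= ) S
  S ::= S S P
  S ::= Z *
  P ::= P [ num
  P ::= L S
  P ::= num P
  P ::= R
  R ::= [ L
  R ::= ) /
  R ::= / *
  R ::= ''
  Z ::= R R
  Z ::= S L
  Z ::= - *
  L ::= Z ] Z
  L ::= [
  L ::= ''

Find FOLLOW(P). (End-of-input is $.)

In S ::= S S P: P is at the end, add FOLLOW(S) = { $, ), *, -, /, [, ], num }.
In P ::= P [ num: add FIRST([ num) = { [ }.
In P ::= num P: P is at the end, add FOLLOW(P) = { $, ), *, -, /, [, ], num }.
Union: FOLLOW(P) = { $, ), *, -, /, [, ], num }.

{ $, ), *, -, /, [, ], num }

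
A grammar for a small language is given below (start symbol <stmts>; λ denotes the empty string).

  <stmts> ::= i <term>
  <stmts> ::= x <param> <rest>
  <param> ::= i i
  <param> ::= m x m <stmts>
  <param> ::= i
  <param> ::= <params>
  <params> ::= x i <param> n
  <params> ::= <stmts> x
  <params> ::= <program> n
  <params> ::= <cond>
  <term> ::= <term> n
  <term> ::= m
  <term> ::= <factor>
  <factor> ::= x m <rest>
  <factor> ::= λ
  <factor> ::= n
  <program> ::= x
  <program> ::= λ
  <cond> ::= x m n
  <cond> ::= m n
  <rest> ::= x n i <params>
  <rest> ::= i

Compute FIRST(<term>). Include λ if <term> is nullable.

{ m, n, x, λ }

From <term> ::= <term> n: <term> nullable, take FIRST(<term>) ∪ {n} = { m, n, x }.
<term> ::= m contributes {m}.
From <term> ::= <factor>: add FIRST(<factor>) = { n, x, λ } (including λ since <factor> is nullable).
Union: FIRST(<term>) = { m, n, x, λ }.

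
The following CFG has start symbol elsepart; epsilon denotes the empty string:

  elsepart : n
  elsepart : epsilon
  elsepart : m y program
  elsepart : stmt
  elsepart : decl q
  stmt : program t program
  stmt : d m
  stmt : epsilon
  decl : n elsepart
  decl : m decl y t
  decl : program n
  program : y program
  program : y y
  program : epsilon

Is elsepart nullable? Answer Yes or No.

Yes

elsepart has an epsilon-production, so elsepart ⇒ epsilon.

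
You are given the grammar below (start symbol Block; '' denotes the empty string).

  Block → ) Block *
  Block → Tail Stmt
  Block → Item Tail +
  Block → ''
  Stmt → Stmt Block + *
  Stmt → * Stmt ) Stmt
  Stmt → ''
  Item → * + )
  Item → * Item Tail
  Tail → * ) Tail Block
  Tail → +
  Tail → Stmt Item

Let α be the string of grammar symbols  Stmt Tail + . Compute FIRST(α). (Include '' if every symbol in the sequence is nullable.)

Add FIRST(Stmt)\{''} = { ), *, + }; Stmt is nullable, continue.
Add FIRST(Tail) = { ), *, + }; Tail is not nullable, stop.

{ ), *, + }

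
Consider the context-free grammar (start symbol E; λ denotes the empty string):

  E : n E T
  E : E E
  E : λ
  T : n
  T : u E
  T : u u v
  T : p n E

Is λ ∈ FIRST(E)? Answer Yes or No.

E has an λ-production, so E ⇒ λ.

Yes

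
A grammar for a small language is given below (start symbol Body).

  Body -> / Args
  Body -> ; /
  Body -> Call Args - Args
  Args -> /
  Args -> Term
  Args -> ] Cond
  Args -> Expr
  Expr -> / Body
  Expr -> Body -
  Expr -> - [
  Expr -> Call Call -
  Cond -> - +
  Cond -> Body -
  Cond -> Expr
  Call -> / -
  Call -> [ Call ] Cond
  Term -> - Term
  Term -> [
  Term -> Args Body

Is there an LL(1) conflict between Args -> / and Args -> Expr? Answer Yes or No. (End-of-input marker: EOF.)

Yes

FIRST(/) = { / } and FIRST(Expr) = { -, /, ;, [ }.
Both contain /, so the two alternatives are not disjoint — LL(1) conflict.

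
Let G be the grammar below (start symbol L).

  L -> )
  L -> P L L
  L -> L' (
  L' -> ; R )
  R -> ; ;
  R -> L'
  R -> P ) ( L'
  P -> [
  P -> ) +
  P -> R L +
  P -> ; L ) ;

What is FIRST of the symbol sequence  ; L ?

; is a terminal; add {;} and stop.

{ ; }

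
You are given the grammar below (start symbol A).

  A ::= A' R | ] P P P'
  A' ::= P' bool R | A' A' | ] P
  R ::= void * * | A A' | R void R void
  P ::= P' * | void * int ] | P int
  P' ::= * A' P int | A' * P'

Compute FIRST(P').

P' ::= * A' P int contributes {*}.
From P' ::= A' * P': add FIRST(A') = { *, ] }.
Union: FIRST(P') = { *, ] }.

{ *, ] }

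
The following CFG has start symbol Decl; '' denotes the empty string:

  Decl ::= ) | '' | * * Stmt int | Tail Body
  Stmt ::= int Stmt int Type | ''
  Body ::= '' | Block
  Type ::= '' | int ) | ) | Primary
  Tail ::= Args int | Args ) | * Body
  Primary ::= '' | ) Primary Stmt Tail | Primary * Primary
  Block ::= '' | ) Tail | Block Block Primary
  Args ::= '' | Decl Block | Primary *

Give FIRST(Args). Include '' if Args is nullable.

Args ::= '' contributes ''.
From Args ::= Decl Block: Decl, Block nullable, take FIRST(Decl) ∪ FIRST(Block) = { ), *, int }; also '' since the whole RHS is nullable.
From Args ::= Primary *: Primary nullable, take FIRST(Primary) ∪ {*} = { ), * }.
Union: FIRST(Args) = { ), *, int, '' }.

{ ), *, int, '' }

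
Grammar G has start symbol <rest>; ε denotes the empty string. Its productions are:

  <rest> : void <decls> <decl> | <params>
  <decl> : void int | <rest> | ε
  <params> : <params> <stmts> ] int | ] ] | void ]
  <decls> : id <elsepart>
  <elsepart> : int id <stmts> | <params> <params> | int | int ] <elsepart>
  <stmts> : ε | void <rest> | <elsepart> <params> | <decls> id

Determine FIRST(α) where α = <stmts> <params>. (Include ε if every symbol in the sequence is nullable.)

Add FIRST(<stmts>)\{ε} = { ], id, int, void }; <stmts> is nullable, continue.
Add FIRST(<params>) = { ], void }; <params> is not nullable, stop.

{ ], id, int, void }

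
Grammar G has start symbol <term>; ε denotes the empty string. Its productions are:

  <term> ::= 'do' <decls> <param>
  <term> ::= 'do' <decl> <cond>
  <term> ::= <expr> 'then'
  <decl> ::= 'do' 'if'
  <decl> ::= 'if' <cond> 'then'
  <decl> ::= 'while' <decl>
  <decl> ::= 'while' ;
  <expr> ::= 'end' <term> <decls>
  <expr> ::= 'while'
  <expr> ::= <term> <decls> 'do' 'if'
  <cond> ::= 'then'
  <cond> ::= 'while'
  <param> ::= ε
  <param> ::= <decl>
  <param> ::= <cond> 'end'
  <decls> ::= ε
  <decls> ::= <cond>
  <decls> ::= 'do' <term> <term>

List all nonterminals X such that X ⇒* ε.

Directly nullable (have an ε-production): <param>, <decls>.
No other nonterminal has a production whose RHS symbols are all nullable.

{ <decls>, <param> }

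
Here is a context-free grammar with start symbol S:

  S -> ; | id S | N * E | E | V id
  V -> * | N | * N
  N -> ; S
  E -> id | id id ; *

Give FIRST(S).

{ *, ;, id }

S -> ; contributes {;}.
S -> id S contributes {id}.
From S -> N * E: add FIRST(N) = { ; }.
From S -> E: add FIRST(E) = { id }.
From S -> V id: add FIRST(V) = { *, ; }.
Union: FIRST(S) = { *, ;, id }.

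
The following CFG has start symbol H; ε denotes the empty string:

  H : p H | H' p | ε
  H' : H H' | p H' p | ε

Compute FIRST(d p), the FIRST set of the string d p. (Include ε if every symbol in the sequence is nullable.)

d is a terminal; add {d} and stop.

{ d }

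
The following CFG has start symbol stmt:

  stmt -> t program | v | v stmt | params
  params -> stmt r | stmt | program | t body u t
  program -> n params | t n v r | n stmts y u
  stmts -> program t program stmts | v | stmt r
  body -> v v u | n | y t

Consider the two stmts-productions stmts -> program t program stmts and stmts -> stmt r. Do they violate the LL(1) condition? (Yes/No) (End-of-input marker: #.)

Yes

FIRST(program t program stmts) = { n, t } and FIRST(stmt r) = { n, t, v }.
Both contain n, so the two alternatives are not disjoint — LL(1) conflict.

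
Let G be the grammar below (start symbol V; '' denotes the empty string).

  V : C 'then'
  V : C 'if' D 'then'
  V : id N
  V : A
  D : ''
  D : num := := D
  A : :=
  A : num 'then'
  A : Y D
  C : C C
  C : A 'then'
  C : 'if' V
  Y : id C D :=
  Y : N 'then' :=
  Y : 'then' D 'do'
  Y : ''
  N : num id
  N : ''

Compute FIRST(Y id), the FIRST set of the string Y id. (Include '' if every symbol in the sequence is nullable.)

{ 'then', id, num }

Add FIRST(Y)\{''} = { 'then', id, num }; Y is nullable, continue.
id is a terminal; add {id} and stop.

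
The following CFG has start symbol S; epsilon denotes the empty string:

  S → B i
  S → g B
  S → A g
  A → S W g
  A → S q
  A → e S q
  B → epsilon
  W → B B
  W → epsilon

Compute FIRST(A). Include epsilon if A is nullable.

From A → S W g: add FIRST(S) = { e, g, i }.
From A → S q: add FIRST(S) = { e, g, i }.
A → e S q contributes {e}.
Union: FIRST(A) = { e, g, i }.

{ e, g, i }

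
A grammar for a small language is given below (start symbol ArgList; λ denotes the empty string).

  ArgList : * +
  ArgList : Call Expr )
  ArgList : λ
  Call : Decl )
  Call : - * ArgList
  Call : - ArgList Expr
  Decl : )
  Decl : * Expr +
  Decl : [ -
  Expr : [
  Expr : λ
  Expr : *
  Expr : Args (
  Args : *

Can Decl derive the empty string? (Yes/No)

Nullable nonterminals: ArgList, Expr.
No production of Decl has an RHS whose symbols are all nullable, so Decl is not nullable.

No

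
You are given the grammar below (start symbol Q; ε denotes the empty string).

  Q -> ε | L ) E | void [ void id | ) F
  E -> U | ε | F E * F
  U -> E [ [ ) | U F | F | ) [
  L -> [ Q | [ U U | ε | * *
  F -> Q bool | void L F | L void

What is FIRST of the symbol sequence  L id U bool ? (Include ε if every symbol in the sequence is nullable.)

Add FIRST(L)\{ε} = { *, [ }; L is nullable, continue.
id is a terminal; add {id} and stop.

{ *, [, id }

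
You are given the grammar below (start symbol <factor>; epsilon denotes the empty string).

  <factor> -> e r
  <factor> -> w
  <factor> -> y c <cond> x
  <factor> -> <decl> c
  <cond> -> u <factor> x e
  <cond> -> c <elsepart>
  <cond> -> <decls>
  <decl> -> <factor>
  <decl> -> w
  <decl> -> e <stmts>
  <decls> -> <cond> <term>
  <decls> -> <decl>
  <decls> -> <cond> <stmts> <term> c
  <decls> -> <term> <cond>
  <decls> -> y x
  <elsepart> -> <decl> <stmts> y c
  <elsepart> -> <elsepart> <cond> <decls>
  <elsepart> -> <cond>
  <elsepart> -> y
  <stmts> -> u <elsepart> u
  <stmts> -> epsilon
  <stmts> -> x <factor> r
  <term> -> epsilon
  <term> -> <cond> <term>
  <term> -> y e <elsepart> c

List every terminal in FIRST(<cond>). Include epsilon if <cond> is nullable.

<cond> -> u <factor> x e contributes {u}.
<cond> -> c <elsepart> contributes {c}.
From <cond> -> <decls>: add FIRST(<decls>) = { c, e, u, w, y }.
Union: FIRST(<cond>) = { c, e, u, w, y }.

{ c, e, u, w, y }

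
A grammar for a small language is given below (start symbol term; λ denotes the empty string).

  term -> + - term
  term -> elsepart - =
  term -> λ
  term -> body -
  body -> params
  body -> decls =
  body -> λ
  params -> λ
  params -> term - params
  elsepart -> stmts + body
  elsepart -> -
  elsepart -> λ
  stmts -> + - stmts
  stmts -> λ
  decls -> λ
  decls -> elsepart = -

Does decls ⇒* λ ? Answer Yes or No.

decls has an λ-production, so decls ⇒ λ.

Yes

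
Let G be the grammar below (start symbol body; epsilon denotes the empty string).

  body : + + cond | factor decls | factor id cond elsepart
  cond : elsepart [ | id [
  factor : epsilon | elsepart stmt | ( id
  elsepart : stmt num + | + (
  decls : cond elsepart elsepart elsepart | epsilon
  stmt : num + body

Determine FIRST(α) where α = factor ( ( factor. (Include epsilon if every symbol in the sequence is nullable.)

{ (, +, num }

Add FIRST(factor)\{epsilon} = { (, +, num }; factor is nullable, continue.
( is a terminal; add {(} and stop.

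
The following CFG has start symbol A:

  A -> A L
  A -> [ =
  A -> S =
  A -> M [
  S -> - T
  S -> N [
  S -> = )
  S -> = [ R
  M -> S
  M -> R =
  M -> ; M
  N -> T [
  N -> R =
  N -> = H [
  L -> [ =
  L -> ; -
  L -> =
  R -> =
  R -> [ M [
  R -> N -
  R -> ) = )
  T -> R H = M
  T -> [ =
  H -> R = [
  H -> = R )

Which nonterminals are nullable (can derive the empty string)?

{ } (none)

No nonterminal has an empty production or an RHS whose symbols are all nullable.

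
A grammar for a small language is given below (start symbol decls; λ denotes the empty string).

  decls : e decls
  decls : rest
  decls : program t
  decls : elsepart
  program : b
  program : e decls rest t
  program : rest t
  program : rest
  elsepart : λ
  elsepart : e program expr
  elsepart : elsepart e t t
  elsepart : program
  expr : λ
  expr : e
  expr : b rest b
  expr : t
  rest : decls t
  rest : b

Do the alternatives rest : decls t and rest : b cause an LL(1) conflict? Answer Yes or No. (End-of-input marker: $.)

Yes

FIRST(decls t) = { b, e, t } and FIRST(b) = { b }.
Both contain b, so the two alternatives are not disjoint — LL(1) conflict.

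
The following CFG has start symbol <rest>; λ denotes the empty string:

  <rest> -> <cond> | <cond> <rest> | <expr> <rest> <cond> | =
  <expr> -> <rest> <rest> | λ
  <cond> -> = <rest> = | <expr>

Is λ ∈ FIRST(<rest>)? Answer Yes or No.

Yes

<rest> -> <cond> and each of <cond> is nullable, so <rest> ⇒* λ.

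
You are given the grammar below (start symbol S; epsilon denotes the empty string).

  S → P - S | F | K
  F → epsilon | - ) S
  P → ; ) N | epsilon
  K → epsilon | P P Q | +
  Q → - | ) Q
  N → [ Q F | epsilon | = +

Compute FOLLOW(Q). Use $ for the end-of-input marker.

{ $, ), -, ; }

In K → P P Q: Q is at the end, add FOLLOW(K) = { $, ), -, ; }.
In Q → ) Q: Q is at the end, add FOLLOW(Q) = { $, ), -, ; }.
In N → [ Q F: add FIRST(F)\{epsilon} = { - }.
  Since F is nullable, also add FOLLOW(N) = { ), -, ; }.
Union: FOLLOW(Q) = { $, ), -, ; }.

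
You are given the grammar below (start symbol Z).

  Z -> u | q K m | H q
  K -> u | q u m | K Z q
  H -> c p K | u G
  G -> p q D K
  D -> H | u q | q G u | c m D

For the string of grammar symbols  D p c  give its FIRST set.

{ c, q, u }

Add FIRST(D) = { c, q, u }; D is not nullable, stop.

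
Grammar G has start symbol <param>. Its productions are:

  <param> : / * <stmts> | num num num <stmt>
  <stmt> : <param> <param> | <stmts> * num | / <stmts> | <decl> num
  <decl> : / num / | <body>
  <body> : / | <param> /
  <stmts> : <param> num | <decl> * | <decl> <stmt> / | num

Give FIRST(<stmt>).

From <stmt> : <param> <param>: add FIRST(<param>) = { /, num }.
From <stmt> : <stmts> * num: add FIRST(<stmts>) = { /, num }.
<stmt> : / <stmts> contributes {/}.
From <stmt> : <decl> num: add FIRST(<decl>) = { /, num }.
Union: FIRST(<stmt>) = { /, num }.

{ /, num }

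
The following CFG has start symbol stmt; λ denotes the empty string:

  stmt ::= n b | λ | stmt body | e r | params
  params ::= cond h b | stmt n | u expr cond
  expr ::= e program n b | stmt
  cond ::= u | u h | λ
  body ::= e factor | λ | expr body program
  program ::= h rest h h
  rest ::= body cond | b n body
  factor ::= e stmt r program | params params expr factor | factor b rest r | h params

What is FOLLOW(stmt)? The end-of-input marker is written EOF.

stmt is the start symbol, so EOF ∈ FOLLOW(stmt).
In stmt ::= stmt body: add FIRST(body)\{λ} = { e, h, n, u }.
  Since body is nullable, also add FOLLOW(stmt) = { EOF, b, e, h, n, r, u }.
In params ::= stmt n: add FIRST(n) = { n }.
In expr ::= stmt: stmt is at the end, add FOLLOW(expr) = { EOF, b, e, h, n, r, u }.
In factor ::= e stmt r program: add FIRST(r program) = { r }.
Union: FOLLOW(stmt) = { EOF, b, e, h, n, r, u }.

{ EOF, b, e, h, n, r, u }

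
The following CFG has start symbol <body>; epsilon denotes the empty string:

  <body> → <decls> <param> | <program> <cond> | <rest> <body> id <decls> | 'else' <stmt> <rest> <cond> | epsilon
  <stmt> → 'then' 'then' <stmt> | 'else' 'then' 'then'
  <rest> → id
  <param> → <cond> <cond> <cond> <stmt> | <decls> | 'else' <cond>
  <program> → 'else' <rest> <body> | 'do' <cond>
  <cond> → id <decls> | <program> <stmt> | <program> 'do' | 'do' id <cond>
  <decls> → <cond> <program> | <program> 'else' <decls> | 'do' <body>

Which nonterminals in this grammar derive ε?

Directly nullable (have an epsilon-production): <body>.
No other nonterminal has a production whose RHS symbols are all nullable.

{ <body> }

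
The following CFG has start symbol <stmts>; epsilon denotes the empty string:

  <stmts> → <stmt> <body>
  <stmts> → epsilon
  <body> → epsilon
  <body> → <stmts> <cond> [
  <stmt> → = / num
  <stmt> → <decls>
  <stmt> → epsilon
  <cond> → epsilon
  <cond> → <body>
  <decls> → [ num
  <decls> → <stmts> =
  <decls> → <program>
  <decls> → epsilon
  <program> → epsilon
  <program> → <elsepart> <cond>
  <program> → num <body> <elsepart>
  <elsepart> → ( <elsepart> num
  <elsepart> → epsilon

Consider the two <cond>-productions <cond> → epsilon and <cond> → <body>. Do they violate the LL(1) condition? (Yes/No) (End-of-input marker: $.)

Yes

FIRST(epsilon) = { epsilon } and FIRST(<body>) = { (, =, [, num, epsilon }.
Both alternatives are nullable, violating the LL(1) condition.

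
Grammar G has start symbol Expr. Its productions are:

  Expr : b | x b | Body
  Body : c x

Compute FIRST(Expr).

Expr : b contributes {b}.
Expr : x b contributes {x}.
From Expr : Body: add FIRST(Body) = { c }.
Union: FIRST(Expr) = { b, c, x }.

{ b, c, x }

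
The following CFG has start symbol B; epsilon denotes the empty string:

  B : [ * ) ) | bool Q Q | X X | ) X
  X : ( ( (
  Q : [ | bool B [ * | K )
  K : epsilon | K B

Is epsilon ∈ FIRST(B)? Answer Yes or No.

No

Nullable nonterminals: K.
No production of B has an RHS whose symbols are all nullable, so B is not nullable.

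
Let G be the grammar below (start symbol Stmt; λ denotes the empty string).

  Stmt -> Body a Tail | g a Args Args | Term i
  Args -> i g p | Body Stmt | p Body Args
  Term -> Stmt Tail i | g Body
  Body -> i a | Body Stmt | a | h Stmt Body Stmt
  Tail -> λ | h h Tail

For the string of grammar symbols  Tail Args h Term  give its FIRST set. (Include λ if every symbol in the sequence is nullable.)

{ a, h, i, p }

Add FIRST(Tail)\{λ} = { h }; Tail is nullable, continue.
Add FIRST(Args) = { a, h, i, p }; Args is not nullable, stop.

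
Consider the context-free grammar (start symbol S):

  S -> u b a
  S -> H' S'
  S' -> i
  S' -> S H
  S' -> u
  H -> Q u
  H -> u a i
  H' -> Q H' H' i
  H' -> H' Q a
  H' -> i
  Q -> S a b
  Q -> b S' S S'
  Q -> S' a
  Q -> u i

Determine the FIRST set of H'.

From H' -> Q H' H' i: add FIRST(Q) = { b, i, u }.
From H' -> H' Q a: add FIRST(H') = { b, i, u }.
H' -> i contributes {i}.
Union: FIRST(H') = { b, i, u }.

{ b, i, u }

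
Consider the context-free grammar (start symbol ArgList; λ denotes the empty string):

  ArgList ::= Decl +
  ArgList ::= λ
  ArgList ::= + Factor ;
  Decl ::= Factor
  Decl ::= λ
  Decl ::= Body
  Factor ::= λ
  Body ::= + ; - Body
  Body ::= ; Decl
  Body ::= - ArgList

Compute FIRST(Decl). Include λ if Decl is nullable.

{ +, -, ;, λ }

From Decl ::= Factor: add FIRST(Factor) = { λ } (including λ since Factor is nullable).
Decl ::= λ contributes λ.
From Decl ::= Body: add FIRST(Body) = { +, -, ; }.
Union: FIRST(Decl) = { +, -, ;, λ }.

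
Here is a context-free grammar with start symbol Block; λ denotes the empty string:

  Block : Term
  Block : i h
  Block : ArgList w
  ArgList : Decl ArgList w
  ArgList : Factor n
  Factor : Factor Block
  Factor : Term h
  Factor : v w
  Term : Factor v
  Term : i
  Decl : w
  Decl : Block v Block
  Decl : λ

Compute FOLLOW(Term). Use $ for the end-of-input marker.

{ $, h, i, n, v, w }

In Block : Term: Term is at the end, add FOLLOW(Block) = { $, i, n, v, w }.
In Factor : Term h: add FIRST(h) = { h }.
Union: FOLLOW(Term) = { $, h, i, n, v, w }.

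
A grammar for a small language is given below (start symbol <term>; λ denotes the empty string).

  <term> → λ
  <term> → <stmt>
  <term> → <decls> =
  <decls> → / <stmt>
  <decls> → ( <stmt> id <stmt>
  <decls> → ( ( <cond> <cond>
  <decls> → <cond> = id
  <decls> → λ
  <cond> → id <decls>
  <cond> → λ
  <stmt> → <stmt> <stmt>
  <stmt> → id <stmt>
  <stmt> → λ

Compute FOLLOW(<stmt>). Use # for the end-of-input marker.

{ #, =, id }

In <term> → <stmt>: <stmt> is at the end, add FOLLOW(<term>) = { # }.
In <decls> → / <stmt>: <stmt> is at the end, add FOLLOW(<decls>) = { =, id }.
In <decls> → ( <stmt> id <stmt>: add FIRST(id <stmt>) = { id }.
In <decls> → ( <stmt> id <stmt>: <stmt> is at the end, add FOLLOW(<decls>) = { =, id }.
In <stmt> → <stmt> <stmt>: add FIRST(<stmt>)\{λ} = { id }.
  Since <stmt> is nullable, also add FOLLOW(<stmt>) = { #, =, id }.
In <stmt> → <stmt> <stmt>: <stmt> is at the end, add FOLLOW(<stmt>) = { #, =, id }.
In <stmt> → id <stmt>: <stmt> is at the end, add FOLLOW(<stmt>) = { #, =, id }.
Union: FOLLOW(<stmt>) = { #, =, id }.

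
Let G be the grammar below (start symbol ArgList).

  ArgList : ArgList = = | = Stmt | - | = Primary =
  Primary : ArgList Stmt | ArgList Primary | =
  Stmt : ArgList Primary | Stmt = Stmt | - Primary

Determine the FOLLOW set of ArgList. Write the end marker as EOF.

ArgList is the start symbol, so EOF ∈ FOLLOW(ArgList).
In ArgList : ArgList = =: add FIRST(= =) = { = }.
In Primary : ArgList Stmt: add FIRST(Stmt) = { -, = }.
In Primary : ArgList Primary: add FIRST(Primary) = { -, = }.
In Stmt : ArgList Primary: add FIRST(Primary) = { -, = }.
Union: FOLLOW(ArgList) = { EOF, -, = }.

{ EOF, -, = }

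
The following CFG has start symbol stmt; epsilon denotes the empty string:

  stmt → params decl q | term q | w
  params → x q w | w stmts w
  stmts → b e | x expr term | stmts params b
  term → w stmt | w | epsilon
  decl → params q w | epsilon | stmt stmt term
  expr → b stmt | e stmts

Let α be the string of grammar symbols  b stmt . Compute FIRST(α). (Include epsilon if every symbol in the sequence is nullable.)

{ b }

b is a terminal; add {b} and stop.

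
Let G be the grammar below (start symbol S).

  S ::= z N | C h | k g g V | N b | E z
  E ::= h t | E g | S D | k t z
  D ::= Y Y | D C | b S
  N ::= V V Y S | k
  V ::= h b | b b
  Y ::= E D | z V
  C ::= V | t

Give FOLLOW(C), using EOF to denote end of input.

In S ::= C h: add FIRST(h) = { h }.
In D ::= D C: C is at the end, add FOLLOW(D) = { b, g, h, k, t, z }.
Union: FOLLOW(C) = { b, g, h, k, t, z }.

{ b, g, h, k, t, z }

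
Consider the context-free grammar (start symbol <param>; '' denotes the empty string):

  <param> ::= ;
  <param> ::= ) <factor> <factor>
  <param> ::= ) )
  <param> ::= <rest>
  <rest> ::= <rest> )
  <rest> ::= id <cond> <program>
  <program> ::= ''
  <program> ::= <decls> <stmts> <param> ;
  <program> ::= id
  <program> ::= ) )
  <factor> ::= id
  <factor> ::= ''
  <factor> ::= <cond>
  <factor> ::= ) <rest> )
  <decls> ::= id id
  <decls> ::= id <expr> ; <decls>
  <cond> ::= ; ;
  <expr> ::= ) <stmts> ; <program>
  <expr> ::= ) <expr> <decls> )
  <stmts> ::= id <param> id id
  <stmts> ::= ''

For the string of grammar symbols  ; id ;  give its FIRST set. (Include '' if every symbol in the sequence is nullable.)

; is a terminal; add {;} and stop.

{ ; }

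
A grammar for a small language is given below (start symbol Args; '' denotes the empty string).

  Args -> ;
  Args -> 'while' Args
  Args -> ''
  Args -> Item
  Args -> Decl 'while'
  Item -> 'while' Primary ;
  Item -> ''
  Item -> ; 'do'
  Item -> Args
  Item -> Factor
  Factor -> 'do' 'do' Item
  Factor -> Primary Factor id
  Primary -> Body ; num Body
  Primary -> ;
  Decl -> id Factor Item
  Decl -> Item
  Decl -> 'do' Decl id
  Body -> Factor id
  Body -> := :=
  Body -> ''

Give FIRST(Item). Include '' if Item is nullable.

Item -> 'while' Primary ; contributes {'while'}.
Item -> '' contributes ''.
Item -> ; 'do' contributes {;}.
From Item -> Args: add FIRST(Args) = { 'do', 'while', :=, ;, id, '' } (including '' since Args is nullable).
From Item -> Factor: add FIRST(Factor) = { 'do', :=, ; }.
Union: FIRST(Item) = { 'do', 'while', :=, ;, id, '' }.

{ 'do', 'while', :=, ;, id, '' }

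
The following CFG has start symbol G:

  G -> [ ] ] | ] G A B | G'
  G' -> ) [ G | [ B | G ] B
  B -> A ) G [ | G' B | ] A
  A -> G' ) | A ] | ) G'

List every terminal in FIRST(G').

G' -> ) [ G contributes {)}.
G' -> [ B contributes {[}.
From G' -> G ] B: add FIRST(G) = { ), [, ] }.
Union: FIRST(G') = { ), [, ] }.

{ ), [, ] }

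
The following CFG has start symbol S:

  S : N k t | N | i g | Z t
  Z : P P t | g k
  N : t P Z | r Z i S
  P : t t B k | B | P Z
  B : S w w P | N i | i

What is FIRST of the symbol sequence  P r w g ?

{ g, i, r, t }

Add FIRST(P) = { g, i, r, t }; P is not nullable, stop.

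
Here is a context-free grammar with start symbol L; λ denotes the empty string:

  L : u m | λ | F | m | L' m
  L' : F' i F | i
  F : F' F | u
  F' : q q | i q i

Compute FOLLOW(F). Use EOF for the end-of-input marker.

In L : F: F is at the end, add FOLLOW(L) = { EOF }.
In L' : F' i F: F is at the end, add FOLLOW(L') = { m }.
In F : F' F: F is at the end, add FOLLOW(F) = { EOF, m }.
Union: FOLLOW(F) = { EOF, m }.

{ EOF, m }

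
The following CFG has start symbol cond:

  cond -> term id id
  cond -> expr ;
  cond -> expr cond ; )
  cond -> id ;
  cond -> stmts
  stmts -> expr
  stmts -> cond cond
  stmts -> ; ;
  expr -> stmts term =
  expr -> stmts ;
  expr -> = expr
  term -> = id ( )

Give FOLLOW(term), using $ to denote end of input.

In cond -> term id id: add FIRST(id id) = { id }.
In expr -> stmts term =: add FIRST(=) = { = }.
Union: FOLLOW(term) = { =, id }.

{ =, id }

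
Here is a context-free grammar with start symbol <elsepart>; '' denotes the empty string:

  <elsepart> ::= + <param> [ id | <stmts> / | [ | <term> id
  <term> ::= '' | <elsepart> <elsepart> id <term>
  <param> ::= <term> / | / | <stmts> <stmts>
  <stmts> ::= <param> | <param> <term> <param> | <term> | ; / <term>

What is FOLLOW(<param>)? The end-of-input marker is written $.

{ +, /, ;, [, id }

In <elsepart> ::= + <param> [ id: add FIRST([ id) = { [ }.
In <stmts> ::= <param>: <param> is at the end, add FOLLOW(<stmts>) = { +, /, ;, [, id }.
In <stmts> ::= <param> <term> <param>: add FIRST(<term> <param>)\{''} = { +, /, ;, [, id }.
  Since <term> <param> is nullable, also add FOLLOW(<stmts>) = { +, /, ;, [, id }.
In <stmts> ::= <param> <term> <param>: <param> is at the end, add FOLLOW(<stmts>) = { +, /, ;, [, id }.
Union: FOLLOW(<param>) = { +, /, ;, [, id }.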